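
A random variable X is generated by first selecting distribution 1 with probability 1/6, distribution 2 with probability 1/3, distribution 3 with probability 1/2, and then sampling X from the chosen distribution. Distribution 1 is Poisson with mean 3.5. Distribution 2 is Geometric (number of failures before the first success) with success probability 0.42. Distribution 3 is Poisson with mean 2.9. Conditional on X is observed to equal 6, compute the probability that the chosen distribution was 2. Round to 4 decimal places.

0.1303

Likelihoods P(X=6 | ·): 1: 0.0770983; 2: 0.0159889; 3: 0.0454571.
Posterior ∝ prior × likelihood. Numerator for 2: 0.333333·0.0159889 = 0.00532962.
Normalizing constant: 0.166667·0.0770983 + 0.333333·0.0159889 + 0.5·0.0454571 = 0.0409079.
P(2 | observation) = 0.00532962 / 0.0409079 = 0.130283.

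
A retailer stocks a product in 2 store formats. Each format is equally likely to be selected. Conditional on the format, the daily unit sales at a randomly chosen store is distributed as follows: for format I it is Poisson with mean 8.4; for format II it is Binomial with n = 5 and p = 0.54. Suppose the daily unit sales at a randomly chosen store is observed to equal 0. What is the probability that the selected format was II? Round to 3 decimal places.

Likelihoods P(X=0 | ·): I: 0.000224867; II: 0.0205963.
Posterior ∝ prior × likelihood. Numerator for II: 0.5·0.0205963 = 0.0102981.
Normalizing constant: 0.5·0.000224867 + 0.5·0.0205963 = 0.0104106.
P(II | observation) = 0.0102981 / 0.0104106 = 0.9892.

0.989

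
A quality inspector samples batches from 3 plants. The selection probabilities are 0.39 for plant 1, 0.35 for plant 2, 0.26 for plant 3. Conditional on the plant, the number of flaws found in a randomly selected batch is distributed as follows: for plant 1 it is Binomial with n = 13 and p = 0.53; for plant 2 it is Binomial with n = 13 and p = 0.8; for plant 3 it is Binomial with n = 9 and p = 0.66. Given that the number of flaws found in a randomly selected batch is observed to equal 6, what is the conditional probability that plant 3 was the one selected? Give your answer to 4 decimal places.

Likelihoods P(X=6 | ·): 1: 0.192689; 2: 0.00575794; 3: 0.272885.
Posterior ∝ prior × likelihood. Numerator for 3: 0.26·0.272885 = 0.0709501.
Normalizing constant: 0.39·0.192689 + 0.35·0.00575794 + 0.26·0.272885 = 0.148114.
P(3 | observation) = 0.0709501 / 0.148114 = 0.479023.

0.4790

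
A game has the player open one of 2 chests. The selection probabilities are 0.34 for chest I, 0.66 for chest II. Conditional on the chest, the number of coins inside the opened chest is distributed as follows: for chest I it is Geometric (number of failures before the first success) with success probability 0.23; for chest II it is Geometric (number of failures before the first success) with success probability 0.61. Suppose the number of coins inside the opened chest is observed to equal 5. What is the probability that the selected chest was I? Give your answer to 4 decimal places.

Likelihoods P(X=5 | ·): I: 0.062256; II: 0.00550368.
Posterior ∝ prior × likelihood. Numerator for I: 0.34·0.062256 = 0.0211671.
Normalizing constant: 0.34·0.062256 + 0.66·0.00550368 = 0.0247995.
P(I | observation) = 0.0211671 / 0.0247995 = 0.853528.

0.8535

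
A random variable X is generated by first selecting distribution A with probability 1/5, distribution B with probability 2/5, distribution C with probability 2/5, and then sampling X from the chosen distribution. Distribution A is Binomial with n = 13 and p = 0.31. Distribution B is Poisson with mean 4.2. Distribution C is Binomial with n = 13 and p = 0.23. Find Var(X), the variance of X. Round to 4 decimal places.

Per component, A: μ=4.03, E[X²]=19.0216; B: μ=4.2, E[X²]=21.84; C: μ=2.99, E[X²]=11.2424.
E[X] = 0.2·4.03 + 0.4·4.2 + 0.4·2.99 = 3.682.
E[X²] = 0.2·19.0216 + 0.4·21.84 + 0.4·11.2424 = 17.0373.
Var(X) = E[X²] − (E[X])² = 17.0373 − 13.5571 = 3.48016.

3.4802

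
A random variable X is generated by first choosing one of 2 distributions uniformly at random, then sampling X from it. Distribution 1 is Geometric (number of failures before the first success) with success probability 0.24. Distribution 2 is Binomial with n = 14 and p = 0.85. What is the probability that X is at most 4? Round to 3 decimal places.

0.373

Conditional on each component, P(X ≤ 4): 1: 0.746447; 2: 3.21528e-06.
By total probability, P(X ≤ 4) = 0.5·0.746447 + 0.5·3.21528e-06 = 0.373225.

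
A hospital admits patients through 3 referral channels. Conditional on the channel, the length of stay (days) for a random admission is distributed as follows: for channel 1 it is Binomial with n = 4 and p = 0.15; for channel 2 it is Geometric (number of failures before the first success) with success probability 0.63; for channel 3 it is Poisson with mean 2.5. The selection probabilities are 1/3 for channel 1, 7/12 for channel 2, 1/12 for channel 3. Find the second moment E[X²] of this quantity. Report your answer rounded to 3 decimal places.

1.764

For each component E[X²] = Var + (mean)², giving 1: 0.87; 2: 1.27715; 3: 8.75.
Overall E[X²] = 0.333333·0.87 + 0.583333·1.27715 + 0.0833333·8.75 = 1.76417.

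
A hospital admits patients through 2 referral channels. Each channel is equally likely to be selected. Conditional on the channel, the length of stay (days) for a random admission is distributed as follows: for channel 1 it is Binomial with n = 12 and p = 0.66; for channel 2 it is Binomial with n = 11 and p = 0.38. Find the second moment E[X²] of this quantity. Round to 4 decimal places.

For each component E[X²] = Var + (mean)², giving 1: 65.4192; 2: 20.064.
Overall E[X²] = 0.5·65.4192 + 0.5·20.064 = 42.7416.

42.7416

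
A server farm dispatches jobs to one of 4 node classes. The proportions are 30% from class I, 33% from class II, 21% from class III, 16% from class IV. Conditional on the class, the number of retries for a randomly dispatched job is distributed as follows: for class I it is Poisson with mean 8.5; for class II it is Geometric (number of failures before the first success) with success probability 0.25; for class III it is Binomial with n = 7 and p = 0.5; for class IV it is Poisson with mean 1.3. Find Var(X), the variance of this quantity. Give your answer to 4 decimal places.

14.4761

Per component, I: μ=8.5, E[X²]=80.75; II: μ=3, E[X²]=21; III: μ=3.5, E[X²]=14; IV: μ=1.3, E[X²]=2.99.
E[X] = 0.3·8.5 + 0.33·3 + 0.21·3.5 + 0.16·1.3 = 4.483.
E[X²] = 0.3·80.75 + 0.33·21 + 0.21·14 + 0.16·2.99 = 34.5734.
Var(X) = E[X²] − (E[X])² = 34.5734 − 20.0973 = 14.4761.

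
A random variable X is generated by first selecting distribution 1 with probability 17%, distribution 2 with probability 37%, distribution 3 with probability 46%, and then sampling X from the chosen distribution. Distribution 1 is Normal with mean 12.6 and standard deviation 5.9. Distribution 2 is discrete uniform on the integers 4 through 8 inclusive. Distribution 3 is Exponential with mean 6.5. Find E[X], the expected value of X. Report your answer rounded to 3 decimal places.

7.352

Component means — 1: 12.6; 2: 6; 3: 6.5.
E[X] = 0.17·12.6 + 0.37·6 + 0.46·6.5 = 7.352.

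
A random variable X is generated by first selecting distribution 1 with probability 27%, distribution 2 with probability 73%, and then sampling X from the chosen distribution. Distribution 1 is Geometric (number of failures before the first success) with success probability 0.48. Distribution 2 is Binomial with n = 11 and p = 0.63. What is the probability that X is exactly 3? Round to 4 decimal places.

0.0288

Conditional on each component, P(X = 3): 1: 0.0674918; 2: 0.0144917.
By total probability, P(X = 3) = 0.27·0.0674918 + 0.73·0.0144917 = 0.0288017.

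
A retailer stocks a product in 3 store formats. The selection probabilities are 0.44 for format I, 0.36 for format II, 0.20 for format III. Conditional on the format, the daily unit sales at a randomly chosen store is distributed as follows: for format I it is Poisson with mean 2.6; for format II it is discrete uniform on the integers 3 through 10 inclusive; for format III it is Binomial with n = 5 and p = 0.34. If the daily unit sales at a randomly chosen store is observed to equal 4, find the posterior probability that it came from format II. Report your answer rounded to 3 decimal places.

Likelihoods P(X=4 | ·): I: 0.141422; II: 0.125; III: 0.0440991.
Posterior ∝ prior × likelihood. Numerator for II: 0.36·0.125 = 0.045.
Normalizing constant: 0.44·0.141422 + 0.36·0.125 + 0.2·0.0440991 = 0.116045.
P(II | observation) = 0.045 / 0.116045 = 0.387779.

0.388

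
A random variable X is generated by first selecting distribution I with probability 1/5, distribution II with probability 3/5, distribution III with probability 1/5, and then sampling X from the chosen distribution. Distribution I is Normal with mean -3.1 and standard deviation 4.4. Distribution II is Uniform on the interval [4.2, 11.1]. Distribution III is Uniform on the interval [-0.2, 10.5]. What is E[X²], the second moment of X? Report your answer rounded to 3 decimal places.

50.501

For each component E[X²] = Var + (mean)², giving I: 28.97; II: 62.49; III: 36.0633.
Overall E[X²] = 0.2·28.97 + 0.6·62.49 + 0.2·36.0633 = 50.5007.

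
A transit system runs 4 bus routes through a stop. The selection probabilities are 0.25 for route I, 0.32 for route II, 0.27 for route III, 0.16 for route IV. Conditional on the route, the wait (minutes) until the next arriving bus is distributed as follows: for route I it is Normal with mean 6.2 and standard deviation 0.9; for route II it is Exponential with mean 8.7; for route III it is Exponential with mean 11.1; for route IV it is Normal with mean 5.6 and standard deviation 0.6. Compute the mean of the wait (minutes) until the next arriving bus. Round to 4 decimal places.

8.2270

Component means — I: 6.2; II: 8.7; III: 11.1; IV: 5.6.
E[X] = 0.25·6.2 + 0.32·8.7 + 0.27·11.1 + 0.16·5.6 = 8.227.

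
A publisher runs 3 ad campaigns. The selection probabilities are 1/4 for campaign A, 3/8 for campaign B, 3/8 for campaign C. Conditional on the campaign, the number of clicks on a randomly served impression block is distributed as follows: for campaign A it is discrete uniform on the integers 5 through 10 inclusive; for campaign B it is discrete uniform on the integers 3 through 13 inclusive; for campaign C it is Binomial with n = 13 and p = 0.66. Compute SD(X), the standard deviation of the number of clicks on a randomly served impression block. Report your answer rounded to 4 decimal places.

2.3986

Per component, A: μ=7.5, E[X²]=59.1667; B: μ=8, E[X²]=74; C: μ=8.58, E[X²]=76.5336.
E[X] = 0.25·7.5 + 0.375·8 + 0.375·8.58 = 8.0925.
E[X²] = 0.25·59.1667 + 0.375·74 + 0.375·76.5336 = 71.2418.
Var(X) = E[X²] − (E[X])² = 71.2418 − 65.4886 = 5.75321.
SD(X) = √5.75321 = 2.39859.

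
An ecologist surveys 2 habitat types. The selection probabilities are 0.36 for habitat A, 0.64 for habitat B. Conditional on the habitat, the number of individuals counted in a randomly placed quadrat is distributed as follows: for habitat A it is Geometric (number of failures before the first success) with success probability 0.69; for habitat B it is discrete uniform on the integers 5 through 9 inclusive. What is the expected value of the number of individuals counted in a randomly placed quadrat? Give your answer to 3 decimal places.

Component means — A: 0.449275; B: 7.
E[X] = 0.36·0.449275 + 0.64·7 = 4.64174.

4.642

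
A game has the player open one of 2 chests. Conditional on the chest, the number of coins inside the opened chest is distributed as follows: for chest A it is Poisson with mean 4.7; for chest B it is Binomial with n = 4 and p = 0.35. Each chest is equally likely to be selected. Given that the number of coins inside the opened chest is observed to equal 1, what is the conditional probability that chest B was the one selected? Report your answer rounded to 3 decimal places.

Likelihoods P(X=1 | ·): A: 0.0427478; B: 0.384475.
Posterior ∝ prior × likelihood. Numerator for B: 0.5·0.384475 = 0.192238.
Normalizing constant: 0.5·0.0427478 + 0.5·0.384475 = 0.213611.
P(B | observation) = 0.192238 / 0.213611 = 0.89994.

0.900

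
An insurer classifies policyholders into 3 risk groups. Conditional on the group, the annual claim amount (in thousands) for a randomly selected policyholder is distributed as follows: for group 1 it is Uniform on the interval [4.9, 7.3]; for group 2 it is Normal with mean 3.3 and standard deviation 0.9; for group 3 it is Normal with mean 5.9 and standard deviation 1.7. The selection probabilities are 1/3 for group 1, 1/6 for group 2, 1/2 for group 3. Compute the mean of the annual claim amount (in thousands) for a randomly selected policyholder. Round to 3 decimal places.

5.533

Component means — 1: 6.1; 2: 3.3; 3: 5.9.
E[X] = 0.333333·6.1 + 0.166667·3.3 + 0.5·5.9 = 5.53333.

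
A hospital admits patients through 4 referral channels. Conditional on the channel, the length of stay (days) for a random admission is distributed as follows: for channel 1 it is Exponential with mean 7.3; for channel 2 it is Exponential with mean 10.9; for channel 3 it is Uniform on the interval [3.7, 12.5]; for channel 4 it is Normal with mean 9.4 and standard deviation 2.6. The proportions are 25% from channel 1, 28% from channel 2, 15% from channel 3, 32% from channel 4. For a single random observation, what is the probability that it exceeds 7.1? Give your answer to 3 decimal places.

0.592

Conditional on each channel, P(X > 7.1): 1: 0.378098; 2: 0.521328; 3: 0.613636; 4: 0.811818.
By total probability, P(X > 7.1) = 0.25·0.378098 + 0.28·0.521328 + 0.15·0.613636 + 0.32·0.811818 = 0.592323.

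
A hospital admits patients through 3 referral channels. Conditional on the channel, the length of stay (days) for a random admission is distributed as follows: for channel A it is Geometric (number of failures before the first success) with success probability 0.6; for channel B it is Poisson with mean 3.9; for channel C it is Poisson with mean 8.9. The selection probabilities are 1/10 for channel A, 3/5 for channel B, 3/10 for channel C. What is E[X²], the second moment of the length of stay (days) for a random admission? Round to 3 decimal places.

For each component E[X²] = Var + (mean)², giving A: 1.55556; B: 19.11; C: 88.11.
Overall E[X²] = 0.1·1.55556 + 0.6·19.11 + 0.3·88.11 = 38.0546.

38.055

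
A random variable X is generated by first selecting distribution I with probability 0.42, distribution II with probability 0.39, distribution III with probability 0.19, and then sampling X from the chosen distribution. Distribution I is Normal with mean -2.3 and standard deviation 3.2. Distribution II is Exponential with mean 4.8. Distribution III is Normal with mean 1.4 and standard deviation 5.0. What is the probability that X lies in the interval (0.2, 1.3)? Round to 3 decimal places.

0.130

Conditional on each component, P(0.2 < X < 1.3): I: 0.0870332; II: 0.196446; III: 0.0868566.
By total probability, P(0.2 < X < 1.3) = 0.42·0.0870332 + 0.39·0.196446 + 0.19·0.0868566 = 0.129671.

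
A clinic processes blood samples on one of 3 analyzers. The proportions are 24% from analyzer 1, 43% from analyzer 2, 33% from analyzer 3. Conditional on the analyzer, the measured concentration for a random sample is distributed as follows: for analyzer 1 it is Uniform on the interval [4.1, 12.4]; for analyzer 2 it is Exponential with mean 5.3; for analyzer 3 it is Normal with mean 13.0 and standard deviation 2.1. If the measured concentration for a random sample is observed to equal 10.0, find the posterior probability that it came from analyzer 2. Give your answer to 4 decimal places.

0.1927

Likelihoods f(10.0 | ·): 1: 0.120482; 2: 0.0285957; 3: 0.0684752.
Posterior ∝ prior × likelihood. Numerator for 2: 0.43·0.0285957 = 0.0122961.
Normalizing constant: 0.24·0.120482 + 0.43·0.0285957 + 0.33·0.0684752 = 0.0638086.
P(2 | observation) = 0.0122961 / 0.0638086 = 0.192704.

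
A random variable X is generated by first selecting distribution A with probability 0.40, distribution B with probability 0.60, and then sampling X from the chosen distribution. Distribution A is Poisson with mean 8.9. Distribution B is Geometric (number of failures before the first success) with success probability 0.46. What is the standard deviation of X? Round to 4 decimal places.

Per component, A: μ=8.9, E[X²]=88.11; B: μ=1.17391, E[X²]=3.93006.
E[X] = 0.4·8.9 + 0.6·1.17391 = 4.26435.
E[X²] = 0.4·88.11 + 0.6·3.93006 = 37.602.
Var(X) = E[X²] − (E[X])² = 37.602 − 18.1847 = 19.4174.
SD(X) = √19.4174 = 4.40651.

4.4065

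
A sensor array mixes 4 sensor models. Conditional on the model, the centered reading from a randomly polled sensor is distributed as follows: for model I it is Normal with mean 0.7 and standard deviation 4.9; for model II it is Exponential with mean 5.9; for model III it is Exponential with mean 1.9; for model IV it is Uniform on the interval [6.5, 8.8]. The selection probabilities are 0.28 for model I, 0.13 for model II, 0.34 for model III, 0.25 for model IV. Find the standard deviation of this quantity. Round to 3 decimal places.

4.550

Per component, I: μ=0.7, E[X²]=24.5; II: μ=5.9, E[X²]=69.62; III: μ=1.9, E[X²]=7.22; IV: μ=7.65, E[X²]=58.9633.
E[X] = 0.28·0.7 + 0.13·5.9 + 0.34·1.9 + 0.25·7.65 = 3.5215.
E[X²] = 0.28·24.5 + 0.13·69.62 + 0.34·7.22 + 0.25·58.9633 = 33.1062.
Var(X) = E[X²] − (E[X])² = 33.1062 − 12.401 = 20.7053.
SD(X) = √20.7053 = 4.5503.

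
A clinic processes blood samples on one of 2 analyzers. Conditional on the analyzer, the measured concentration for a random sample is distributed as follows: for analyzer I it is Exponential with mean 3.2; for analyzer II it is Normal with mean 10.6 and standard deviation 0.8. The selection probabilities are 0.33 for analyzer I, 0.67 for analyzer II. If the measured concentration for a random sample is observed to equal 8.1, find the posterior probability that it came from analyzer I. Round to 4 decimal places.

0.7642

Likelihoods f(8.1 | ·): I: 0.0248623; II: 0.00377782.
Posterior ∝ prior × likelihood. Numerator for I: 0.33·0.0248623 = 0.00820457.
Normalizing constant: 0.33·0.0248623 + 0.67·0.00377782 = 0.0107357.
P(I | observation) = 0.00820457 / 0.0107357 = 0.764232.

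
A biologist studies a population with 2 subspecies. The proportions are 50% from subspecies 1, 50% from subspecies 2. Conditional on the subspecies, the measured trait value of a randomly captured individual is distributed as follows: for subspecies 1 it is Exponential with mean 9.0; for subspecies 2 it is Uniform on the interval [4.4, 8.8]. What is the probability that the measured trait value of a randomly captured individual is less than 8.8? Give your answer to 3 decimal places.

Conditional on each subspecies, P(X < 8.8): 1: 0.623854; 2: 1.
By total probability, P(X < 8.8) = 0.5·0.623854 + 0.5·1 = 0.811927.

0.812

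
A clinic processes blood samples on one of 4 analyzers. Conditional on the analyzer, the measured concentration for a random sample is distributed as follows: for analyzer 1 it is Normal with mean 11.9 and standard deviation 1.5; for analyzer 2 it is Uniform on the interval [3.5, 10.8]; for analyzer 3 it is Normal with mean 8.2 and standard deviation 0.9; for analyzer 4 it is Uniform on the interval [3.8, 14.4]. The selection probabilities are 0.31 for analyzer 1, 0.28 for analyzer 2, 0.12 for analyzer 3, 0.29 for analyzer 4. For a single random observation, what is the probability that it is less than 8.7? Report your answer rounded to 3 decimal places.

0.424

Conditional on each analyzer, P(X < 8.7): 1: 0.0164487; 2: 0.712329; 3: 0.710743; 4: 0.462264.
By total probability, P(X < 8.7) = 0.31·0.0164487 + 0.28·0.712329 + 0.12·0.710743 + 0.29·0.462264 = 0.423897.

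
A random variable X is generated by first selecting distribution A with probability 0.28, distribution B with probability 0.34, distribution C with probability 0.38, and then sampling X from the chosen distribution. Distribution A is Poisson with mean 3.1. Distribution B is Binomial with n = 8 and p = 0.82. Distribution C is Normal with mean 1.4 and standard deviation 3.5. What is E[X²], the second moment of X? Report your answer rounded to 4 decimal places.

For each component E[X²] = Var + (mean)², giving A: 12.71; B: 44.2144; C: 14.21.
Overall E[X²] = 0.28·12.71 + 0.34·44.2144 + 0.38·14.21 = 23.9915.

23.9915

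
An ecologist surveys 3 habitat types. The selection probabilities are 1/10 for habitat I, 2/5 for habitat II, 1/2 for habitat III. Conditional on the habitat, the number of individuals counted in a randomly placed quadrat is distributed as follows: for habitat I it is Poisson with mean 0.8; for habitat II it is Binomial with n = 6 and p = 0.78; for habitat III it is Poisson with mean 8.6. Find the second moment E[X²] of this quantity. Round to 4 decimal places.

For each component E[X²] = Var + (mean)², giving I: 1.44; II: 22.932; III: 82.56.
Overall E[X²] = 0.1·1.44 + 0.4·22.932 + 0.5·82.56 = 50.5968.

50.5968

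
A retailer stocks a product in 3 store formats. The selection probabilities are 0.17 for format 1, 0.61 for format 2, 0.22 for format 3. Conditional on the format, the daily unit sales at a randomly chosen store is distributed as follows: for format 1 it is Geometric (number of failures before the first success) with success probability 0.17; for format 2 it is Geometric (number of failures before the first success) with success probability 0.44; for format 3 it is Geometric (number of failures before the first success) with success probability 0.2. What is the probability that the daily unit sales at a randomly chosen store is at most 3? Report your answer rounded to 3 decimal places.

Conditional on each format, P(X ≤ 3): 1: 0.525417; 2: 0.901655; 3: 0.5904.
By total probability, P(X ≤ 3) = 0.17·0.525417 + 0.61·0.901655 + 0.22·0.5904 = 0.769218.

0.769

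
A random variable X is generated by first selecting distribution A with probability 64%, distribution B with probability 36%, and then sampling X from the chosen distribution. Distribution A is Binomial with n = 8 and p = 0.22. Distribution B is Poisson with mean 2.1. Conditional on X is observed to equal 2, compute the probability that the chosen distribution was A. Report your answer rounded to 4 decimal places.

0.6677

Likelihoods P(X=2 | ·): A: 0.30519; B: 0.270016.
Posterior ∝ prior × likelihood. Numerator for A: 0.64·0.30519 = 0.195322.
Normalizing constant: 0.64·0.30519 + 0.36·0.270016 = 0.292528.
P(A | observation) = 0.195322 / 0.292528 = 0.667704.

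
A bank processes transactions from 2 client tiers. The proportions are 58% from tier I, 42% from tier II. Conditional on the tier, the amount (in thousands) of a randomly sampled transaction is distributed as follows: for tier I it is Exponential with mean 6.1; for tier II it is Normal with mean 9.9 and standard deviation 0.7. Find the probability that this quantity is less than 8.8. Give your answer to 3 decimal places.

0.467

Conditional on each tier, P(X < 8.8): I: 0.763693; II: 0.0580416.
By total probability, P(X < 8.8) = 0.58·0.763693 + 0.42·0.0580416 = 0.467319.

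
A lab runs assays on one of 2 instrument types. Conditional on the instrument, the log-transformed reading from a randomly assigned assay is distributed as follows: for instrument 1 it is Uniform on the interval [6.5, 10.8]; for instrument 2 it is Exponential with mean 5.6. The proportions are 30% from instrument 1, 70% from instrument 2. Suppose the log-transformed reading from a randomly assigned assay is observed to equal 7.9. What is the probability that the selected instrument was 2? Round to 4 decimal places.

0.3042

Likelihoods f(7.9 | ·): 1: 0.232558; 2: 0.0435659.
Posterior ∝ prior × likelihood. Numerator for 2: 0.7·0.0435659 = 0.0304961.
Normalizing constant: 0.3·0.232558 + 0.7·0.0435659 = 0.100264.
P(2 | observation) = 0.0304961 / 0.100264 = 0.30416.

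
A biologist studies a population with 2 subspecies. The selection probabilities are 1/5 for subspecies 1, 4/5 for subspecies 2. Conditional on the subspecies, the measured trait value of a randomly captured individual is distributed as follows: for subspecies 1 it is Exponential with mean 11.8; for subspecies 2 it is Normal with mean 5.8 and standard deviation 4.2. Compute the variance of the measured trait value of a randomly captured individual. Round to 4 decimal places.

47.7200

Per component, 1: μ=11.8, E[X²]=278.48; 2: μ=5.8, E[X²]=51.28.
E[X] = 0.2·11.8 + 0.8·5.8 = 7.
E[X²] = 0.2·278.48 + 0.8·51.28 = 96.72.
Var(X) = E[X²] − (E[X])² = 96.72 − 49 = 47.72.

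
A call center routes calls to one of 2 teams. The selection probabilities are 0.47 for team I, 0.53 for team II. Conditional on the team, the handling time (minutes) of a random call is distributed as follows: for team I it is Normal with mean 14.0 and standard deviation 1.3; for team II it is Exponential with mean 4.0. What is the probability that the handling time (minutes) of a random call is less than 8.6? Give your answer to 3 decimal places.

Conditional on each team, P(X < 8.6): I: 1.63467e-05; II: 0.883516.
By total probability, P(X < 8.6) = 0.47·1.63467e-05 + 0.53·0.883516 = 0.468271.

0.468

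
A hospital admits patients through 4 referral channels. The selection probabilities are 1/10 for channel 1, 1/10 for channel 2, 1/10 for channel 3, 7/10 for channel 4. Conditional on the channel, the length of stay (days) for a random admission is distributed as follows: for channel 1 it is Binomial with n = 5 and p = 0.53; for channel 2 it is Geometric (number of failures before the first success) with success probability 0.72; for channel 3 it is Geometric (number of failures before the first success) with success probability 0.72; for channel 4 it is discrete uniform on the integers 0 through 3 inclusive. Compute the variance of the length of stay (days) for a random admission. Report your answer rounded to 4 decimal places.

Per component, 1: μ=2.65, E[X²]=8.268; 2: μ=0.388889, E[X²]=0.691358; 3: μ=0.388889, E[X²]=0.691358; 4: μ=1.5, E[X²]=3.5.
E[X] = 0.1·2.65 + 0.1·0.388889 + 0.1·0.388889 + 0.7·1.5 = 1.39278.
E[X²] = 0.1·8.268 + 0.1·0.691358 + 0.1·0.691358 + 0.7·3.5 = 3.41507.
Var(X) = E[X²] − (E[X])² = 3.41507 − 1.93983 = 1.47524.

1.4752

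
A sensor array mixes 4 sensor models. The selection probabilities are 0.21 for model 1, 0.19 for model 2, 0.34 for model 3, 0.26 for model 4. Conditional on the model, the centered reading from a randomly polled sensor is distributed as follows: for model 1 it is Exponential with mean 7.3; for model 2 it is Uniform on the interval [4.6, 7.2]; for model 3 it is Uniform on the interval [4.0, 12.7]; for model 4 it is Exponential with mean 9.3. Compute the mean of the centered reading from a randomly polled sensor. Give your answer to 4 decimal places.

Component means — 1: 7.3; 2: 5.9; 3: 8.35; 4: 9.3.
E[X] = 0.21·7.3 + 0.19·5.9 + 0.34·8.35 + 0.26·9.3 = 7.911.

7.9110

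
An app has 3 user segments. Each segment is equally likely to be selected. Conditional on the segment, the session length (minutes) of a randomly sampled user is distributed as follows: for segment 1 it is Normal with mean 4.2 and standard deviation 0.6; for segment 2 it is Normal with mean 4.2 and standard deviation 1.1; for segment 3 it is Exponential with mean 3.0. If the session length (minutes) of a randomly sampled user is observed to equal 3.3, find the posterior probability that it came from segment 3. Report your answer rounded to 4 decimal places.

0.1892

Likelihoods f(3.3 | ·): 1: 0.215863; 2: 0.25951; 3: 0.110957.
Posterior ∝ prior × likelihood. Numerator for 3: 0.333333·0.110957 = 0.0369857.
Normalizing constant: 0.333333·0.215863 + 0.333333·0.25951 + 0.333333·0.110957 = 0.195443.
P(3 | observation) = 0.0369857 / 0.195443 = 0.18924.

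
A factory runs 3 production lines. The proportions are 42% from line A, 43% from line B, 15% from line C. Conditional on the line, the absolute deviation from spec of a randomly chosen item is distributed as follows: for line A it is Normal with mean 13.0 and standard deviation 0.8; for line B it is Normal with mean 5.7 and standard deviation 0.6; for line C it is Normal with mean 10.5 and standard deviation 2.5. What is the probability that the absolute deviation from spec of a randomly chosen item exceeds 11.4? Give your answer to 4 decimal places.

0.4644

Conditional on each line, P(X > 11.4): A: 0.97725; B: 0; C: 0.359424.
By total probability, P(X > 11.4) = 0.42·0.97725 + 0.43·0 + 0.15·0.359424 = 0.464358.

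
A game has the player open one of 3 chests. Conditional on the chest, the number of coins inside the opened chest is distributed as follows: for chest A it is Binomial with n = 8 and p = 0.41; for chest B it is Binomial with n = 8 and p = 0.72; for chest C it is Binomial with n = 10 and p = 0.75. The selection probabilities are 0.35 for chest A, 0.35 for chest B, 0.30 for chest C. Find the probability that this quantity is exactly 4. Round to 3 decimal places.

Conditional on each chest, P(X = 4): A: 0.239685; B: 0.115627; C: 0.016222.
By total probability, P(X = 4) = 0.35·0.239685 + 0.35·0.115627 + 0.3·0.016222 = 0.129226.

0.129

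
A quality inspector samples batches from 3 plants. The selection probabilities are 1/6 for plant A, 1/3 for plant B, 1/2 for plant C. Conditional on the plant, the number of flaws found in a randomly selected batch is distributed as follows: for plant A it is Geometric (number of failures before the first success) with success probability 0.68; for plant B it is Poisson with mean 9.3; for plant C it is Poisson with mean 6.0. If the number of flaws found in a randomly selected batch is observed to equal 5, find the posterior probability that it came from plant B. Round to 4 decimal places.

Likelihoods P(X=5 | ·): A: 0.0022817; B: 0.0530023; C: 0.160623.
Posterior ∝ prior × likelihood. Numerator for B: 0.333333·0.0530023 = 0.0176674.
Normalizing constant: 0.166667·0.0022817 + 0.333333·0.0530023 + 0.5·0.160623 = 0.0983593.
P(B | observation) = 0.0176674 / 0.0983593 = 0.179621.

0.1796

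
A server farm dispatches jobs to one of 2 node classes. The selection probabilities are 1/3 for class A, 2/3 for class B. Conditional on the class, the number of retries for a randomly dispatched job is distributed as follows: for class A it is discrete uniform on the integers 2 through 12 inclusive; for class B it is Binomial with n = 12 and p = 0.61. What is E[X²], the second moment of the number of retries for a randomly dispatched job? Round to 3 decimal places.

57.291

For each component E[X²] = Var + (mean)², giving A: 59; B: 56.4372.
Overall E[X²] = 0.333333·59 + 0.666667·56.4372 = 57.2915.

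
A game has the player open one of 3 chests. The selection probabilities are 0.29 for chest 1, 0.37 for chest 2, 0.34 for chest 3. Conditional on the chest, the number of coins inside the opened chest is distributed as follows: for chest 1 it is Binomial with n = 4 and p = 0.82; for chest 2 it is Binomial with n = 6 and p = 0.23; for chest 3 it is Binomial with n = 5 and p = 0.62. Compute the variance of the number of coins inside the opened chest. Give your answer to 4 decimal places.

1.7276

Per component, 1: μ=3.28, E[X²]=11.3488; 2: μ=1.38, E[X²]=2.967; 3: μ=3.1, E[X²]=10.788.
E[X] = 0.29·3.28 + 0.37·1.38 + 0.34·3.1 = 2.5158.
E[X²] = 0.29·11.3488 + 0.37·2.967 + 0.34·10.788 = 8.05686.
Var(X) = E[X²] − (E[X])² = 8.05686 − 6.32925 = 1.72761.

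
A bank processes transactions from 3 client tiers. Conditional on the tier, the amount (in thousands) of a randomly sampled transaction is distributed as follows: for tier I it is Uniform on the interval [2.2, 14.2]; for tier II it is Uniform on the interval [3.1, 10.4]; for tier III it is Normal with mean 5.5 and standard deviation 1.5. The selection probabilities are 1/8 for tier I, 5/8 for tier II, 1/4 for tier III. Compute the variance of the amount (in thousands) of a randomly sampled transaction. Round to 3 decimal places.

Per component, I: μ=8.2, E[X²]=79.24; II: μ=6.75, E[X²]=50.0033; III: μ=5.5, E[X²]=32.5.
E[X] = 0.125·8.2 + 0.625·6.75 + 0.25·5.5 = 6.61875.
E[X²] = 0.125·79.24 + 0.625·50.0033 + 0.25·32.5 = 49.2821.
Var(X) = E[X²] − (E[X])² = 49.2821 − 43.8079 = 5.47423.

5.474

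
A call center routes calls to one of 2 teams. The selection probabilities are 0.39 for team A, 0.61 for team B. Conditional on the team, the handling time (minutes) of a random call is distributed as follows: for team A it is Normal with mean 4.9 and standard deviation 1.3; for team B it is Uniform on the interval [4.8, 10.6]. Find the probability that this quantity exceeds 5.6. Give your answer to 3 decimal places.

Conditional on each team, P(X > 5.6): A: 0.295129; B: 0.862069.
By total probability, P(X > 5.6) = 0.39·0.295129 + 0.61·0.862069 = 0.640962.

0.641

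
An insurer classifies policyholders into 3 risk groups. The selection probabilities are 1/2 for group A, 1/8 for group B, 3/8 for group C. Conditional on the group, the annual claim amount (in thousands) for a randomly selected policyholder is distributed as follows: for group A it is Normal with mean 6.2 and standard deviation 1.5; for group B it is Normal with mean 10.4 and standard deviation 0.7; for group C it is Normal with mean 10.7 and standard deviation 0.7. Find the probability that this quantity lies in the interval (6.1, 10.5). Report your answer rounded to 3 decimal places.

Conditional on each group, P(6.1 < X < 10.5): A: 0.524502; B: 0.556798; C: 0.387548.
By total probability, P(6.1 < X < 10.5) = 0.5·0.524502 + 0.125·0.556798 + 0.375·0.387548 = 0.477182.

0.477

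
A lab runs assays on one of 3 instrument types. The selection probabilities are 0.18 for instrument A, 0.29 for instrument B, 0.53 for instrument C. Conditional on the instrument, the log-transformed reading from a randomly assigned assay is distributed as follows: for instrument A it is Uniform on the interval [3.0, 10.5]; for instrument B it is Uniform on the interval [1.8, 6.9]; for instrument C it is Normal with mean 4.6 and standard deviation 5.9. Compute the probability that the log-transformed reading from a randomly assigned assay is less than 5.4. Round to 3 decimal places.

0.556

Conditional on each instrument, P(X < 5.4): A: 0.32; B: 0.705882; C: 0.553929.
By total probability, P(X < 5.4) = 0.18·0.32 + 0.29·0.705882 + 0.53·0.553929 = 0.555888.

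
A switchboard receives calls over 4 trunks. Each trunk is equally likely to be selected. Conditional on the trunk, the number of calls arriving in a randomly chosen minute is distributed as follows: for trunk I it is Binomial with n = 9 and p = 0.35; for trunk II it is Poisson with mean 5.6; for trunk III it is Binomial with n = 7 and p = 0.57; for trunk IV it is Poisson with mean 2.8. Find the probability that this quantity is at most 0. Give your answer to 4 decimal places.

Conditional on each trunk, P(X ≤ 0): I: 0.0207119; II: 0.00369786; III: 0.00271819; IV: 0.0608101.
By total probability, P(X ≤ 0) = 0.25·0.0207119 + 0.25·0.00369786 + 0.25·0.00271819 + 0.25·0.0608101 = 0.0219845.

0.0220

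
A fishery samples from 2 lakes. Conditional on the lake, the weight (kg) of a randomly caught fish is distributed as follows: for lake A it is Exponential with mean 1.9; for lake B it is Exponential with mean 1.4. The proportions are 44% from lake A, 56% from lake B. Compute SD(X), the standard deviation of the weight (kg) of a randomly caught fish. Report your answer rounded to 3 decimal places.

1.658

Per component, A: μ=1.9, E[X²]=7.22; B: μ=1.4, E[X²]=3.92.
E[X] = 0.44·1.9 + 0.56·1.4 = 1.62.
E[X²] = 0.44·7.22 + 0.56·3.92 = 5.372.
Var(X) = E[X²] − (E[X])² = 5.372 − 2.6244 = 2.7476.
SD(X) = √2.7476 = 1.65759.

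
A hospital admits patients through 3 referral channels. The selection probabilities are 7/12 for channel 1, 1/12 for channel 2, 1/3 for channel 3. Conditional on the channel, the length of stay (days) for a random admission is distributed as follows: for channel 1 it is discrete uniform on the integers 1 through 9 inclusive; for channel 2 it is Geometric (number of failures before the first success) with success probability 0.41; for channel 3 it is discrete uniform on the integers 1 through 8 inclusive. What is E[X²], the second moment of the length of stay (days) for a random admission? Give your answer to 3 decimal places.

For each component E[X²] = Var + (mean)², giving 1: 31.6667; 2: 5.58061; 3: 25.5.
Overall E[X²] = 0.583333·31.6667 + 0.0833333·5.58061 + 0.333333·25.5 = 27.4373.

27.437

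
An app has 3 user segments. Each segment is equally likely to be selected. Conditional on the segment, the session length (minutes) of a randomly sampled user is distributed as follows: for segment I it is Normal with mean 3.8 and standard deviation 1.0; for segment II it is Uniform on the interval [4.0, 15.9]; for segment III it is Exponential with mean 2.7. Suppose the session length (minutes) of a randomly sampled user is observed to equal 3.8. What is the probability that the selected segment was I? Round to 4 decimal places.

0.8148

Likelihoods f(3.8 | ·): I: 0.398942; II: 0; III: 0.0906582.
Posterior ∝ prior × likelihood. Numerator for I: 0.333333·0.398942 = 0.132981.
Normalizing constant: 0.333333·0.398942 + 0.333333·0 + 0.333333·0.0906582 = 0.1632.
P(I | observation) = 0.132981 / 0.1632 = 0.814832.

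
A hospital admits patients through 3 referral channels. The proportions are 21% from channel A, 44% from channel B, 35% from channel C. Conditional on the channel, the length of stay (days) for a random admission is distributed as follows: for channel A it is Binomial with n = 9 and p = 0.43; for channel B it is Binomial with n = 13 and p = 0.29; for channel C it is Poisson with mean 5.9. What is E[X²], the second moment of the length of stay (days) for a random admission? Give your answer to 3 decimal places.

25.288

For each component E[X²] = Var + (mean)², giving A: 17.1828; B: 16.8896; C: 40.71.
Overall E[X²] = 0.21·17.1828 + 0.44·16.8896 + 0.35·40.71 = 25.2883.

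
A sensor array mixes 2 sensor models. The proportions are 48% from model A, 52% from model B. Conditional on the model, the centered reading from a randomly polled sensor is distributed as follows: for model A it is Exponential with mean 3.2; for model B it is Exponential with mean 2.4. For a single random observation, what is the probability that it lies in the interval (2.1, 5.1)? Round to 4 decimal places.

0.3062

Conditional on each model, P(2.1 < X < 5.1): A: 0.315631; B: 0.297429.
By total probability, P(2.1 < X < 5.1) = 0.48·0.315631 + 0.52·0.297429 = 0.306166.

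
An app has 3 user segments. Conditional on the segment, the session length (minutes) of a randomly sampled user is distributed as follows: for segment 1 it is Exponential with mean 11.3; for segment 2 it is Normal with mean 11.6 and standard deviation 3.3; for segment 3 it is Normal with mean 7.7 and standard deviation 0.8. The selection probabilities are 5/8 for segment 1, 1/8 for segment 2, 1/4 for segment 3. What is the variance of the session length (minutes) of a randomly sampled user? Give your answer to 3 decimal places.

Per component, 1: μ=11.3, E[X²]=255.38; 2: μ=11.6, E[X²]=145.45; 3: μ=7.7, E[X²]=59.93.
E[X] = 0.625·11.3 + 0.125·11.6 + 0.25·7.7 = 10.4375.
E[X²] = 0.625·255.38 + 0.125·145.45 + 0.25·59.93 = 192.776.
Var(X) = E[X²] − (E[X])² = 192.776 − 108.941 = 83.8348.

83.835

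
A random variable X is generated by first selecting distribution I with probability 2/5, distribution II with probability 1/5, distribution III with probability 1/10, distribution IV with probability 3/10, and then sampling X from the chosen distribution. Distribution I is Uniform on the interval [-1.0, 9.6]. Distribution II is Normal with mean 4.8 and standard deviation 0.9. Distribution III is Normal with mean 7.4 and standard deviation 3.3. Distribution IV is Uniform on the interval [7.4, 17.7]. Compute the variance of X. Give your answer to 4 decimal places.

20.7551

Per component, I: μ=4.3, E[X²]=27.8533; II: μ=4.8, E[X²]=23.85; III: μ=7.4, E[X²]=65.65; IV: μ=12.55, E[X²]=166.343.
E[X] = 0.4·4.3 + 0.2·4.8 + 0.1·7.4 + 0.3·12.55 = 7.185.
E[X²] = 0.4·27.8533 + 0.2·23.85 + 0.1·65.65 + 0.3·166.343 = 72.3793.
Var(X) = E[X²] − (E[X])² = 72.3793 − 51.6242 = 20.7551.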